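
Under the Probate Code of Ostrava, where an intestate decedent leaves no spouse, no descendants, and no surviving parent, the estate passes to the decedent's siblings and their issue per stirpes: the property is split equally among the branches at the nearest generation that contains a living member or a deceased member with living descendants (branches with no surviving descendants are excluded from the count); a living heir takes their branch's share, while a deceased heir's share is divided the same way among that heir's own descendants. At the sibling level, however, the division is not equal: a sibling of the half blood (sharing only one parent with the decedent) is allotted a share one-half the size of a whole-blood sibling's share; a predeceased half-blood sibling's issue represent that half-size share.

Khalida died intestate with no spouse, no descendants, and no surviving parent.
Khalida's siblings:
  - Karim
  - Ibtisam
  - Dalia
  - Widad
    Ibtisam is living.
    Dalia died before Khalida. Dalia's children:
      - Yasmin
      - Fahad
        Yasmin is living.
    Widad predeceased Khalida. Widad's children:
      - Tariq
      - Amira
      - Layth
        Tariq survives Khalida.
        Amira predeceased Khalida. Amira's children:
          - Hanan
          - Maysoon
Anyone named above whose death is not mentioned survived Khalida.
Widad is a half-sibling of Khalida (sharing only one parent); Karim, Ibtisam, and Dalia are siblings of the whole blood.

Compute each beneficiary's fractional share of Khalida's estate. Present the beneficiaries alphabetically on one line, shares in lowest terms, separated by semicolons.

Fahad 1/7; Hanan 1/42; Ibtisam 2/7; Karim 2/7; Layth 1/21; Maysoon 1/42; Tariq 1/21; Yasmin 1/7

No spouse, descendants, or parent survives, so the estate passes to Khalida's siblings per stirpes.
Half-blood siblings count for one-half the weight of whole-blood siblings at the initial division.
Dividing 1 in proportion to weights (total weight 7/2): Karim (weight 1) → 2/7; Ibtisam (weight 1) → 2/7; Dalia (weight 1) → 2/7; Widad (weight 1/2) → 1/7.
Karim is living and takes 2/7.
Ibtisam is living and takes 2/7.
Dalia predeceased; the 2/7 allotted to Dalia's branch passes to Dalia's issue by representation.
The 2/7 is divided into 2 equal shares of 1/7 among Yasmin, Fahad.
Yasmin is living and takes 1/7.
Fahad is living and takes 1/7.
Widad predeceased; the 1/7 allotted to Widad's branch passes to Widad's issue by representation.
The 1/7 is divided into 3 equal shares of 1/21 among Tariq, Amira, Layth.
Tariq is living and takes 1/21.
Amira predeceased; the 1/21 allotted to Amira's branch passes to Amira's issue by representation.
The 1/21 is divided into 2 equal shares of 1/42 among Hanan, Maysoon.
Hanan is living and takes 1/42.
Maysoon is living and takes 1/42.
Layth is living and takes 1/21.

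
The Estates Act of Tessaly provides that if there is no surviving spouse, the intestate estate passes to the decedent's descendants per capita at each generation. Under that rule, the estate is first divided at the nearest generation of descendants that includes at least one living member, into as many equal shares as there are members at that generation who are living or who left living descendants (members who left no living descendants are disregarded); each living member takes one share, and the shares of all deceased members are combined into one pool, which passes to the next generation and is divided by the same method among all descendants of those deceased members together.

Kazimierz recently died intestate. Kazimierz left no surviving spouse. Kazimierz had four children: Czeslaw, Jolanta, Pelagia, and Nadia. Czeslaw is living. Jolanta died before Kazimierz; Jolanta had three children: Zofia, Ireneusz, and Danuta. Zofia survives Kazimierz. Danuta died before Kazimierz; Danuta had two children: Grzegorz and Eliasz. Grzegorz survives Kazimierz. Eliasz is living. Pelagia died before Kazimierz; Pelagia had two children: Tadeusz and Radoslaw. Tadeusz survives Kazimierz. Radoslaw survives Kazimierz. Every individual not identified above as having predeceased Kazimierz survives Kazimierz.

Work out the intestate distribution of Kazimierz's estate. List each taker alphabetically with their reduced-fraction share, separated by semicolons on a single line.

There is no surviving spouse, so the entire estate passes to Kazimierz's descendants per capita at each generation.
At generation 1 (Czeslaw, Jolanta, Pelagia, Nadia) there are 4 shares of (1)/4 = 1/4 each.
Living: Czeslaw and Nadia — each takes 1/4.
Deceased: Jolanta and Pelagia. Their combined 1/2 is pooled and carried to generation 2.
At generation 2 (Zofia, Ireneusz, Danuta, Tadeusz, Radoslaw) there are 5 shares of (1/2)/5 = 1/10 each.
Living: Zofia, Ireneusz, Tadeusz, and Radoslaw — each takes 1/10.
Deceased: Danuta. That 1/10 share is carried to generation 3.
At generation 3 (Grzegorz, Eliasz) there are 2 shares of (1/10)/2 = 1/20 each.
Living: Grzegorz and Eliasz — each takes 1/20.

Czeslaw 1/4; Eliasz 1/20; Grzegorz 1/20; Ireneusz 1/10; Nadia 1/4; Radoslaw 1/10; Tadeusz 1/10; Zofia 1/10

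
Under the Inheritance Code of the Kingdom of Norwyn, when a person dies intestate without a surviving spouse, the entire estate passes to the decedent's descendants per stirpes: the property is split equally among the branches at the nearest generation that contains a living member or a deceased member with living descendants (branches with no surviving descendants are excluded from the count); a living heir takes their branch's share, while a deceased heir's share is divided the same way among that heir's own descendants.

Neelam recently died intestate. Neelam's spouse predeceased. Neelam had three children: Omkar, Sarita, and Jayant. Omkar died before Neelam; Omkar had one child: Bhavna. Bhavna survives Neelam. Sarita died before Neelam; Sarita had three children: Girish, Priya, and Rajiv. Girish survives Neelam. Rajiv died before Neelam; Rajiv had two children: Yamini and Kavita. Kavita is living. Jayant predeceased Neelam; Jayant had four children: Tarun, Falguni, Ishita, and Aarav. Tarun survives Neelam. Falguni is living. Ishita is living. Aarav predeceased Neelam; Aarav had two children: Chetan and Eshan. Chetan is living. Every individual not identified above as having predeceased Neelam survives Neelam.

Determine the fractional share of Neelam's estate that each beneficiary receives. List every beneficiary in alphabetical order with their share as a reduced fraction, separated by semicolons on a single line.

There is no surviving spouse, so the entire estate passes to Neelam's descendants per stirpes.
The estate is divided into 3 equal shares of 1/3 among Omkar, Sarita, Jayant.
Omkar predeceased; the 1/3 allotted to Omkar's branch passes to Omkar's issue by representation.
Bhavna is the sole taker at this level and receives the full 1/3.
Sarita predeceased; the 1/3 allotted to Sarita's branch passes to Sarita's issue by representation.
The 1/3 is divided into 3 equal shares of 1/9 among Girish, Priya, Rajiv.
Girish is living and takes 1/9.
Priya is living and takes 1/9.
Rajiv predeceased; the 1/9 allotted to Rajiv's branch passes to Rajiv's issue by representation.
The 1/9 is divided into 2 equal shares of 1/18 among Yamini, Kavita.
Yamini is living and takes 1/18.
Kavita is living and takes 1/18.
Jayant predeceased; the 1/3 allotted to Jayant's branch passes to Jayant's issue by representation.
The 1/3 is divided into 4 equal shares of 1/12 among Tarun, Falguni, Ishita, Aarav.
Tarun is living and takes 1/12.
Falguni is living and takes 1/12.
Ishita is living and takes 1/12.
Aarav predeceased; the 1/12 allotted to Aarav's branch passes to Aarav's issue by representation.
The 1/12 is divided into 2 equal shares of 1/24 among Chetan, Eshan.
Chetan is living and takes 1/24.
Eshan is living and takes 1/24.

Bhavna 1/3; Chetan 1/24; Eshan 1/24; Falguni 1/12; Girish 1/9; Ishita 1/12; Kavita 1/18; Priya 1/9; Tarun 1/12; Yamini 1/18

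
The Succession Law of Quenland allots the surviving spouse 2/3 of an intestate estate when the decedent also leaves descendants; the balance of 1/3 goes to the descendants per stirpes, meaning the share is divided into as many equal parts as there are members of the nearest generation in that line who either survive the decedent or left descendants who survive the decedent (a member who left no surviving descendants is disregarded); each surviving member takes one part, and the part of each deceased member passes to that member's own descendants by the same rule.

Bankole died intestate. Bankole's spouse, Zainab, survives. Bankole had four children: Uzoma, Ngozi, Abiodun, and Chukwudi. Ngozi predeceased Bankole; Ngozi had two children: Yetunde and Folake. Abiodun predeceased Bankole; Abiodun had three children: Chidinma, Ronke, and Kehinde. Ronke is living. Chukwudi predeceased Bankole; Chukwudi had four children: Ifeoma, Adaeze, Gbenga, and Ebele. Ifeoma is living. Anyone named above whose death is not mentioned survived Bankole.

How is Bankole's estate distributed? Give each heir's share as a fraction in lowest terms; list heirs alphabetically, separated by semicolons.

Zainab, as surviving spouse, takes 2/3.
The remaining 1/3 passes to Bankole's descendants per stirpes.
The 1/3 is divided into 4 equal shares of 1/12 among Uzoma, Ngozi, Abiodun, Chukwudi.
Uzoma is living and takes 1/12.
Ngozi predeceased; the 1/12 allotted to Ngozi's branch passes to Ngozi's issue by representation.
The 1/12 is divided into 2 equal shares of 1/24 among Yetunde, Folake.
Yetunde is living and takes 1/24.
Folake is living and takes 1/24.
Abiodun predeceased; the 1/12 allotted to Abiodun's branch passes to Abiodun's issue by representation.
The 1/12 is divided into 3 equal shares of 1/36 among Chidinma, Ronke, Kehinde.
Chidinma is living and takes 1/36.
Ronke is living and takes 1/36.
Kehinde is living and takes 1/36.
Chukwudi predeceased; the 1/12 allotted to Chukwudi's branch passes to Chukwudi's issue by representation.
The 1/12 is divided into 4 equal shares of 1/48 among Ifeoma, Adaeze, Gbenga, Ebele.
Ifeoma is living and takes 1/48.
Adaeze is living and takes 1/48.
Gbenga is living and takes 1/48.
Ebele is living and takes 1/48.

Adaeze 1/48; Chidinma 1/36; Ebele 1/48; Folake 1/24; Gbenga 1/48; Ifeoma 1/48; Kehinde 1/36; Ronke 1/36; Uzoma 1/12; Yetunde 1/24; Zainab 2/3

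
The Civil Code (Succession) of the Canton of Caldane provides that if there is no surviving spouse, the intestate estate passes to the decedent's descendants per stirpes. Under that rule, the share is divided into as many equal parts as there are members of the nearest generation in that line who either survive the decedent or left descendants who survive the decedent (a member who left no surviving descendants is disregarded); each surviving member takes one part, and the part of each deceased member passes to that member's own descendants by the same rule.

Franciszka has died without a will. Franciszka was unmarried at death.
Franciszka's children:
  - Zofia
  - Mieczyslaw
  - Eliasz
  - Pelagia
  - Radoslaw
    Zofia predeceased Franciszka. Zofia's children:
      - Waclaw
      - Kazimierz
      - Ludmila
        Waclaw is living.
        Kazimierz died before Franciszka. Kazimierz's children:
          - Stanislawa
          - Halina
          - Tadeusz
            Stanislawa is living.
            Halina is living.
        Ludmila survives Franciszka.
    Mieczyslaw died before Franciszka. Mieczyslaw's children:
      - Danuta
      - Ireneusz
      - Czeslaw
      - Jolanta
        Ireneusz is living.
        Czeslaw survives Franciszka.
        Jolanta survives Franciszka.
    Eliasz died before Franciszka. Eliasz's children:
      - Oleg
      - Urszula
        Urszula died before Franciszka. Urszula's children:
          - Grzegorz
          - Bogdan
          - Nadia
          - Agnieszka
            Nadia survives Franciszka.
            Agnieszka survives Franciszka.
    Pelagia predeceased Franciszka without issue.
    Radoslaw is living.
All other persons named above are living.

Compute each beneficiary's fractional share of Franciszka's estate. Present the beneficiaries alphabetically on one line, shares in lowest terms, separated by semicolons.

There is no surviving spouse, so the entire estate passes to Franciszka's descendants per stirpes.
Pelagia left no surviving issue, so that branch lapses and is disregarded.
The estate is divided into 4 equal shares of 1/4 among Zofia, Mieczyslaw, Eliasz, Radoslaw.
Zofia predeceased; the 1/4 allotted to Zofia's branch passes to Zofia's issue by representation.
The 1/4 is divided into 3 equal shares of 1/12 among Waclaw, Kazimierz, Ludmila.
Waclaw is living and takes 1/12.
Kazimierz predeceased; the 1/12 allotted to Kazimierz's branch passes to Kazimierz's issue by representation.
The 1/12 is divided into 3 equal shares of 1/36 among Stanislawa, Halina, Tadeusz.
Stanislawa is living and takes 1/36.
Halina is living and takes 1/36.
Tadeusz is living and takes 1/36.
Ludmila is living and takes 1/12.
Mieczyslaw predeceased; the 1/4 allotted to Mieczyslaw's branch passes to Mieczyslaw's issue by representation.
The 1/4 is divided into 4 equal shares of 1/16 among Danuta, Ireneusz, Czeslaw, Jolanta.
Danuta is living and takes 1/16.
Ireneusz is living and takes 1/16.
Czeslaw is living and takes 1/16.
Jolanta is living and takes 1/16.
Eliasz predeceased; the 1/4 allotted to Eliasz's branch passes to Eliasz's issue by representation.
The 1/4 is divided into 2 equal shares of 1/8 among Oleg, Urszula.
Oleg is living and takes 1/8.
Urszula predeceased; the 1/8 allotted to Urszula's branch passes to Urszula's issue by representation.
The 1/8 is divided into 4 equal shares of 1/32 among Grzegorz, Bogdan, Nadia, Agnieszka.
Grzegorz is living and takes 1/32.
Bogdan is living and takes 1/32.
Nadia is living and takes 1/32.
Agnieszka is living and takes 1/32.
Radoslaw is living and takes 1/4.

Agnieszka 1/32; Bogdan 1/32; Czeslaw 1/16; Danuta 1/16; Grzegorz 1/32; Halina 1/36; Ireneusz 1/16; Jolanta 1/16; Ludmila 1/12; Nadia 1/32; Oleg 1/8; Radoslaw 1/4; Stanislawa 1/36; Tadeusz 1/36; Waclaw 1/12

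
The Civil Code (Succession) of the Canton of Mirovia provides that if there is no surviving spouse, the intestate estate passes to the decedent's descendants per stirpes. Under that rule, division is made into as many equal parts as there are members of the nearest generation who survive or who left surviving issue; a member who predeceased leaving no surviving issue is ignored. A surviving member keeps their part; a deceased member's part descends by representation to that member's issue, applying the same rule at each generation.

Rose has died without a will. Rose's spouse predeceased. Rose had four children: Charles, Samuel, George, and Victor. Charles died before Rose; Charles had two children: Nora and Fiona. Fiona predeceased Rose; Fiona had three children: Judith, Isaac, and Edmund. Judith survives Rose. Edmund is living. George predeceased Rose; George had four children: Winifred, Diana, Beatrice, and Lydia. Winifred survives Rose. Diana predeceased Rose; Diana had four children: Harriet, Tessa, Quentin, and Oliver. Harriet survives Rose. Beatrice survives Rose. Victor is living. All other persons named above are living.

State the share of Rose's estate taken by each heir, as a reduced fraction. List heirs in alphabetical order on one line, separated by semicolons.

There is no surviving spouse, so the entire estate passes to Rose's descendants per stirpes.
The estate is divided into 4 equal shares of 1/4 among Charles, Samuel, George, Victor.
Charles predeceased; the 1/4 allotted to Charles's branch passes to Charles's issue by representation.
The 1/4 is divided into 2 equal shares of 1/8 among Nora, Fiona.
Nora is living and takes 1/8.
Fiona predeceased; the 1/8 allotted to Fiona's branch passes to Fiona's issue by representation.
The 1/8 is divided into 3 equal shares of 1/24 among Judith, Isaac, Edmund.
Judith is living and takes 1/24.
Isaac is living and takes 1/24.
Edmund is living and takes 1/24.
Samuel is living and takes 1/4.
George predeceased; the 1/4 allotted to George's branch passes to George's issue by representation.
The 1/4 is divided into 4 equal shares of 1/16 among Winifred, Diana, Beatrice, Lydia.
Winifred is living and takes 1/16.
Diana predeceased; the 1/16 allotted to Diana's branch passes to Diana's issue by representation.
The 1/16 is divided into 4 equal shares of 1/64 among Harriet, Tessa, Quentin, Oliver.
Harriet is living and takes 1/64.
Tessa is living and takes 1/64.
Quentin is living and takes 1/64.
Oliver is living and takes 1/64.
Beatrice is living and takes 1/16.
Lydia is living and takes 1/16.
Victor is living and takes 1/4.

Beatrice 1/16; Edmund 1/24; Harriet 1/64; Isaac 1/24; Judith 1/24; Lydia 1/16; Nora 1/8; Oliver 1/64; Quentin 1/64; Samuel 1/4; Tessa 1/64; Victor 1/4; Winifred 1/16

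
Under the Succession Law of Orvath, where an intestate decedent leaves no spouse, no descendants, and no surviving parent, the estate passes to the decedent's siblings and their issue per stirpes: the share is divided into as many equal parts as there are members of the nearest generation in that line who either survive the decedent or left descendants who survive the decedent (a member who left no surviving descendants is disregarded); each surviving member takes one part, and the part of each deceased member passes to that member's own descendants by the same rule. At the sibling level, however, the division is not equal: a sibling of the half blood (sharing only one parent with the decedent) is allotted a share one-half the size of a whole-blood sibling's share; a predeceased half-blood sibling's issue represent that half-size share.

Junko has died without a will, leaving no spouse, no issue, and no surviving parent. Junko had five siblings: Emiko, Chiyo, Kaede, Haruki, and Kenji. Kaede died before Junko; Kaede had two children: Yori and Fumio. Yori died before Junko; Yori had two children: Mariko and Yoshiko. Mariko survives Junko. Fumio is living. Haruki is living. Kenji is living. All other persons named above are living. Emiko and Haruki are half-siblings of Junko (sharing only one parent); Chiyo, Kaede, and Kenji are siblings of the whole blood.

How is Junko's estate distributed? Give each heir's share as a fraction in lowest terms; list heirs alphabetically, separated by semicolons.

Chiyo 1/4; Emiko 1/8; Fumio 1/8; Haruki 1/8; Kenji 1/4; Mariko 1/16; Yoshiko 1/16

No spouse, descendants, or parent survives, so the estate passes to Junko's siblings per stirpes.
Half-blood siblings count for one-half the weight of whole-blood siblings at the initial division.
Dividing 1 in proportion to weights (total weight 4): Emiko (weight 1/2) → 1/8; Chiyo (weight 1) → 1/4; Kaede (weight 1) → 1/4; Haruki (weight 1/2) → 1/8; Kenji (weight 1) → 1/4.
Emiko is living and takes 1/8.
Chiyo is living and takes 1/4.
Kaede predeceased; the 1/4 allotted to Kaede's branch passes to Kaede's issue by representation.
The 1/4 is divided into 2 equal shares of 1/8 among Yori, Fumio.
Yori predeceased; the 1/8 allotted to Yori's branch passes to Yori's issue by representation.
The 1/8 is divided into 2 equal shares of 1/16 among Mariko, Yoshiko.
Mariko is living and takes 1/16.
Yoshiko is living and takes 1/16.
Fumio is living and takes 1/8.
Haruki is living and takes 1/8.
Kenji is living and takes 1/4.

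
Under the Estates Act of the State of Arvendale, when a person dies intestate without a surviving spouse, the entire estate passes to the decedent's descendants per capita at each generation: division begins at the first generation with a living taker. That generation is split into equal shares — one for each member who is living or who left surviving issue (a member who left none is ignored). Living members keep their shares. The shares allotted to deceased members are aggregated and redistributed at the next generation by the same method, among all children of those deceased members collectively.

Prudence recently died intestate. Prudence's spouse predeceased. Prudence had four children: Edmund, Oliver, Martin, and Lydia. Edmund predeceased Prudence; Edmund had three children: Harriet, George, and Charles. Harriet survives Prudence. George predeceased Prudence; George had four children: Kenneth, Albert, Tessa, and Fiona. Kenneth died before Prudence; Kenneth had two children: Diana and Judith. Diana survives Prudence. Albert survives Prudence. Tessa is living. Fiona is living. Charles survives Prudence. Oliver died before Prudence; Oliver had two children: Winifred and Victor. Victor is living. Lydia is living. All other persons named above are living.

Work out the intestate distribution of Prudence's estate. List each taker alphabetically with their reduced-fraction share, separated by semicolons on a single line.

Albert 1/40; Charles 1/10; Diana 1/80; Fiona 1/40; Harriet 1/10; Judith 1/80; Lydia 1/4; Martin 1/4; Tessa 1/40; Victor 1/10; Winifred 1/10

There is no surviving spouse, so the entire estate passes to Prudence's descendants per capita at each generation.
At generation 1 (Edmund, Oliver, Martin, Lydia) there are 4 shares of (1)/4 = 1/4 each.
Living: Martin and Lydia — each takes 1/4.
Deceased: Edmund and Oliver. Their combined 1/2 is pooled and carried to generation 2.
At generation 2 (Harriet, George, Charles, Winifred, Victor) there are 5 shares of (1/2)/5 = 1/10 each.
Living: Harriet, Charles, Winifred, and Victor — each takes 1/10.
Deceased: George. That 1/10 share is carried to generation 3.
At generation 3 (Kenneth, Albert, Tessa, Fiona) there are 4 shares of (1/10)/4 = 1/40 each.
Living: Albert, Tessa, and Fiona — each takes 1/40.
Deceased: Kenneth. That 1/40 share is carried to generation 4.
At generation 4 (Diana, Judith) there are 2 shares of (1/40)/2 = 1/80 each.
Living: Diana and Judith — each takes 1/80.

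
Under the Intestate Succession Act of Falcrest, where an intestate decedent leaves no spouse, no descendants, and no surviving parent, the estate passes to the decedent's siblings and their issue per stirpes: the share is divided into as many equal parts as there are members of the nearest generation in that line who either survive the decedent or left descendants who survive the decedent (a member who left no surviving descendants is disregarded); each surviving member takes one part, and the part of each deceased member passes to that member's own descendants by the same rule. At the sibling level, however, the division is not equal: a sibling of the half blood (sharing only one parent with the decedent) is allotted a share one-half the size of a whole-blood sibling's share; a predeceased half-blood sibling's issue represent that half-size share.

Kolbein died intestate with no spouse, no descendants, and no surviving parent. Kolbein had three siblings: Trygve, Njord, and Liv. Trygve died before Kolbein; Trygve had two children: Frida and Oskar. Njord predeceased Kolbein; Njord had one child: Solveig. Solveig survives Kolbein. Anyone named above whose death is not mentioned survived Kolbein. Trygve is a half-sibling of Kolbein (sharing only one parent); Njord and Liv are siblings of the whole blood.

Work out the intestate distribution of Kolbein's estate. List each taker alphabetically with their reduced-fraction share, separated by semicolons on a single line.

No spouse, descendants, or parent survives, so the estate passes to Kolbein's siblings per stirpes.
Half-blood siblings count for one-half the weight of whole-blood siblings at the initial division.
Dividing 1 in proportion to weights (total weight 5/2): Trygve (weight 1/2) → 1/5; Njord (weight 1) → 2/5; Liv (weight 1) → 2/5.
Trygve predeceased; the 1/5 allotted to Trygve's branch passes to Trygve's issue by representation.
The 1/5 is divided into 2 equal shares of 1/10 among Frida, Oskar.
Frida is living and takes 1/10.
Oskar is living and takes 1/10.
Njord predeceased; the 2/5 allotted to Njord's branch passes to Njord's issue by representation.
Solveig is the sole taker at this level and receives the full 2/5.
Liv is living and takes 2/5.

Frida 1/10; Liv 2/5; Oskar 1/10; Solveig 2/5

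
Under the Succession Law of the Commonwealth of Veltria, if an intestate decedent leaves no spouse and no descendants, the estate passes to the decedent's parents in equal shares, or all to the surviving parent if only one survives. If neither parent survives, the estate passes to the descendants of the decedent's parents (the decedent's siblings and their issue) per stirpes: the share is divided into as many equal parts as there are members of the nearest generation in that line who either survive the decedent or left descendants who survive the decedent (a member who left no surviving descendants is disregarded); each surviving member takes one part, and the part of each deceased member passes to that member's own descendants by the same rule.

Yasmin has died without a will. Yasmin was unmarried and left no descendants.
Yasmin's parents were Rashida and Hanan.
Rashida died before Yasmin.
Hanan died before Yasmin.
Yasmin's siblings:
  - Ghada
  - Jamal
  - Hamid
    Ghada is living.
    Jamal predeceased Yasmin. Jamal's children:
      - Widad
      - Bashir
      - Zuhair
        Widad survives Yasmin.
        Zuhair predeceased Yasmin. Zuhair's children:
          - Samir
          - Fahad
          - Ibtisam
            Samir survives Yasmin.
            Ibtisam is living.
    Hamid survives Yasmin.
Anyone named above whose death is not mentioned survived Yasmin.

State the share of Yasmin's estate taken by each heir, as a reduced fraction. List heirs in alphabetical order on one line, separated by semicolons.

Neither parent survives and there are no descendants, so the estate passes to Yasmin's siblings and their issue per stirpes.
The estate is divided into 3 equal shares of 1/3 among Ghada, Jamal, Hamid.
Ghada is living and takes 1/3.
Jamal predeceased; the 1/3 allotted to Jamal's branch passes to Jamal's issue by representation.
The 1/3 is divided into 3 equal shares of 1/9 among Widad, Bashir, Zuhair.
Widad is living and takes 1/9.
Bashir is living and takes 1/9.
Zuhair predeceased; the 1/9 allotted to Zuhair's branch passes to Zuhair's issue by representation.
The 1/9 is divided into 3 equal shares of 1/27 among Samir, Fahad, Ibtisam.
Samir is living and takes 1/27.
Fahad is living and takes 1/27.
Ibtisam is living and takes 1/27.
Hamid is living and takes 1/3.

Bashir 1/9; Fahad 1/27; Ghada 1/3; Hamid 1/3; Ibtisam 1/27; Samir 1/27; Widad 1/9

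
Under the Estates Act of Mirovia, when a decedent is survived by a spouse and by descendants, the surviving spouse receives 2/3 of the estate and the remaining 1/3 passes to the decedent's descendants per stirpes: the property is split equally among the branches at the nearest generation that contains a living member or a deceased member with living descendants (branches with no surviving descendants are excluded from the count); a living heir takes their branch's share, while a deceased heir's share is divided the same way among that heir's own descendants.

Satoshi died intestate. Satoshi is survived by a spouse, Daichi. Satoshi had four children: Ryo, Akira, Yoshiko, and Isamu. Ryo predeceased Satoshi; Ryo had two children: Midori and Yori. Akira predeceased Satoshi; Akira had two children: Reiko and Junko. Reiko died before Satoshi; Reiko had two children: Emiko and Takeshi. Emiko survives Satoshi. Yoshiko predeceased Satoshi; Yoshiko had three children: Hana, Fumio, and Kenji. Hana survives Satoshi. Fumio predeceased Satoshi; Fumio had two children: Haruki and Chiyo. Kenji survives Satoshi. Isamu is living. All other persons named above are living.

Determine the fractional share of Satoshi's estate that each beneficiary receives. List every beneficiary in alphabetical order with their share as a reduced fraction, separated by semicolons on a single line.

Daichi, as surviving spouse, takes 2/3.
The remaining 1/3 passes to Satoshi's descendants per stirpes.
The 1/3 is divided into 4 equal shares of 1/12 among Ryo, Akira, Yoshiko, Isamu.
Ryo predeceased; the 1/12 allotted to Ryo's branch passes to Ryo's issue by representation.
The 1/12 is divided into 2 equal shares of 1/24 among Midori, Yori.
Midori is living and takes 1/24.
Yori is living and takes 1/24.
Akira predeceased; the 1/12 allotted to Akira's branch passes to Akira's issue by representation.
The 1/12 is divided into 2 equal shares of 1/24 among Reiko, Junko.
Reiko predeceased; the 1/24 allotted to Reiko's branch passes to Reiko's issue by representation.
The 1/24 is divided into 2 equal shares of 1/48 among Emiko, Takeshi.
Emiko is living and takes 1/48.
Takeshi is living and takes 1/48.
Junko is living and takes 1/24.
Yoshiko predeceased; the 1/12 allotted to Yoshiko's branch passes to Yoshiko's issue by representation.
The 1/12 is divided into 3 equal shares of 1/36 among Hana, Fumio, Kenji.
Hana is living and takes 1/36.
Fumio predeceased; the 1/36 allotted to Fumio's branch passes to Fumio's issue by representation.
The 1/36 is divided into 2 equal shares of 1/72 among Haruki, Chiyo.
Haruki is living and takes 1/72.
Chiyo is living and takes 1/72.
Kenji is living and takes 1/36.
Isamu is living and takes 1/12.

Chiyo 1/72; Daichi 2/3; Emiko 1/48; Hana 1/36; Haruki 1/72; Isamu 1/12; Junko 1/24; Kenji 1/36; Midori 1/24; Takeshi 1/48; Yori 1/24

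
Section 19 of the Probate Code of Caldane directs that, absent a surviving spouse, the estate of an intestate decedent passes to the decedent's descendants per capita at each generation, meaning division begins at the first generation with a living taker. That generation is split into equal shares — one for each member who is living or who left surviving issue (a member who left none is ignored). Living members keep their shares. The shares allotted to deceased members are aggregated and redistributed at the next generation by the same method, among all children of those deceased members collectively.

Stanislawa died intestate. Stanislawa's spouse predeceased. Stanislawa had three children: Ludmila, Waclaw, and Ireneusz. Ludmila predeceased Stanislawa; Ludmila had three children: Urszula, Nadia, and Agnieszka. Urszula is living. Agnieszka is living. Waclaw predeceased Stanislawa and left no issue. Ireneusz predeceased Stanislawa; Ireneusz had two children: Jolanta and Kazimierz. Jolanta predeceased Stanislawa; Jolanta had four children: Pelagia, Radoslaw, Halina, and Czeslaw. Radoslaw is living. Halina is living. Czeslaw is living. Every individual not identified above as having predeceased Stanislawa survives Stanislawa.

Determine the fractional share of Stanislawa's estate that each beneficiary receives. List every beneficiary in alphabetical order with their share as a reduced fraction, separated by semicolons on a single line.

Agnieszka 1/5; Czeslaw 1/20; Halina 1/20; Kazimierz 1/5; Nadia 1/5; Pelagia 1/20; Radoslaw 1/20; Urszula 1/5

There is no surviving spouse, so the entire estate passes to Stanislawa's descendants per capita at each generation.
No one at generation 1 (Ludmila, Ireneusz) is living; moving to the next generation.
At generation 2 (Urszula, Nadia, Agnieszka, Jolanta, Kazimierz) there are 5 shares of (1)/5 = 1/5 each.
Living: Urszula, Nadia, Agnieszka, and Kazimierz — each takes 1/5.
Deceased: Jolanta. That 1/5 share is carried to generation 3.
At generation 3 (Pelagia, Radoslaw, Halina, Czeslaw) there are 4 shares of (1/5)/4 = 1/20 each.
Living: Pelagia, Radoslaw, Halina, and Czeslaw — each takes 1/20.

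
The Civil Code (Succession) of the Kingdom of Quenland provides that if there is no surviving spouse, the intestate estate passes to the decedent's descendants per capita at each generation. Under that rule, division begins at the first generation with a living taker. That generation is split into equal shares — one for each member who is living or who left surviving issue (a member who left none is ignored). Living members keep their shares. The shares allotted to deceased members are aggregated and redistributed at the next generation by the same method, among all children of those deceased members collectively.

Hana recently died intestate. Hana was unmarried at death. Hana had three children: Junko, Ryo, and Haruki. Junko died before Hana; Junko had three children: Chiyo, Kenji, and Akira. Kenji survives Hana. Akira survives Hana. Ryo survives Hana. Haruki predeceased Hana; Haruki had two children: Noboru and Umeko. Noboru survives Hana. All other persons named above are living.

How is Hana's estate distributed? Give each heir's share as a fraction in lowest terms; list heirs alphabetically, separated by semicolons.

Akira 2/15; Chiyo 2/15; Kenji 2/15; Noboru 2/15; Ryo 1/3; Umeko 2/15

There is no surviving spouse, so the entire estate passes to Hana's descendants per capita at each generation.
At generation 1 (Junko, Ryo, Haruki) there are 3 shares of (1)/3 = 1/3 each.
Living: Ryo — each takes 1/3.
Deceased: Junko and Haruki. Their combined 2/3 is pooled and carried to generation 2.
At generation 2 (Chiyo, Kenji, Akira, Noboru, Umeko) there are 5 shares of (2/3)/5 = 2/15 each.
Living: Chiyo, Kenji, Akira, Noboru, and Umeko — each takes 2/15.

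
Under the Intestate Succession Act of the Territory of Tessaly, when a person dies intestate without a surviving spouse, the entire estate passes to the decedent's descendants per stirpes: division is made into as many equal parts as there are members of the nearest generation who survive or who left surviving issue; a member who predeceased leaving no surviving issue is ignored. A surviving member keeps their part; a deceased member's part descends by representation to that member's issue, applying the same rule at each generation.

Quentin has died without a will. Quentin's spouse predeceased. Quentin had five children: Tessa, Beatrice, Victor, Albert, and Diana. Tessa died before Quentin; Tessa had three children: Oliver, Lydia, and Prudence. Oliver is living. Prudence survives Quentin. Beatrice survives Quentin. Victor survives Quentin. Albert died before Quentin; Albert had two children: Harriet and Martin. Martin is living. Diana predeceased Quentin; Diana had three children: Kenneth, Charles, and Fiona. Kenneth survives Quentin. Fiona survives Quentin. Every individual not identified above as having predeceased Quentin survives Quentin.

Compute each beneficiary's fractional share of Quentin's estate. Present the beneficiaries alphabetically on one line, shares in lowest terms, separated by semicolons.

Beatrice 1/5; Charles 1/15; Fiona 1/15; Harriet 1/10; Kenneth 1/15; Lydia 1/15; Martin 1/10; Oliver 1/15; Prudence 1/15; Victor 1/5

There is no surviving spouse, so the entire estate passes to Quentin's descendants per stirpes.
The estate is divided into 5 equal shares of 1/5 among Tessa, Beatrice, Victor, Albert, Diana.
Tessa predeceased; the 1/5 allotted to Tessa's branch passes to Tessa's issue by representation.
The 1/5 is divided into 3 equal shares of 1/15 among Oliver, Lydia, Prudence.
Oliver is living and takes 1/15.
Lydia is living and takes 1/15.
Prudence is living and takes 1/15.
Beatrice is living and takes 1/5.
Victor is living and takes 1/5.
Albert predeceased; the 1/5 allotted to Albert's branch passes to Albert's issue by representation.
The 1/5 is divided into 2 equal shares of 1/10 among Harriet, Martin.
Harriet is living and takes 1/10.
Martin is living and takes 1/10.
Diana predeceased; the 1/5 allotted to Diana's branch passes to Diana's issue by representation.
The 1/5 is divided into 3 equal shares of 1/15 among Kenneth, Charles, Fiona.
Kenneth is living and takes 1/15.
Charles is living and takes 1/15.
Fiona is living and takes 1/15.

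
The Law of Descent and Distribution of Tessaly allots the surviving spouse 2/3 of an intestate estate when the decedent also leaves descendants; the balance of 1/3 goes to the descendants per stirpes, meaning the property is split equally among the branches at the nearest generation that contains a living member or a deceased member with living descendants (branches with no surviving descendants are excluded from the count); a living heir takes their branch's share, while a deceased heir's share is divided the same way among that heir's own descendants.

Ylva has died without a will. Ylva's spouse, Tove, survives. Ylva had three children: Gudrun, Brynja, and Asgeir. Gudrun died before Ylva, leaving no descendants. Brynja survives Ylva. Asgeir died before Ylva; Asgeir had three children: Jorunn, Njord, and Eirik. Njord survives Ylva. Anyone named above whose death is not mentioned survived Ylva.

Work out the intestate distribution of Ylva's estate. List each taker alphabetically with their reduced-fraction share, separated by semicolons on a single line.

Tove, as surviving spouse, takes 2/3.
The remaining 1/3 passes to Ylva's descendants per stirpes.
Gudrun left no surviving issue, so that branch lapses and is disregarded.
The 1/3 is divided into 2 equal shares of 1/6 among Brynja, Asgeir.
Brynja is living and takes 1/6.
Asgeir predeceased; the 1/6 allotted to Asgeir's branch passes to Asgeir's issue by representation.
The 1/6 is divided into 3 equal shares of 1/18 among Jorunn, Njord, Eirik.
Jorunn is living and takes 1/18.
Njord is living and takes 1/18.
Eirik is living and takes 1/18.

Brynja 1/6; Eirik 1/18; Jorunn 1/18; Njord 1/18; Tove 2/3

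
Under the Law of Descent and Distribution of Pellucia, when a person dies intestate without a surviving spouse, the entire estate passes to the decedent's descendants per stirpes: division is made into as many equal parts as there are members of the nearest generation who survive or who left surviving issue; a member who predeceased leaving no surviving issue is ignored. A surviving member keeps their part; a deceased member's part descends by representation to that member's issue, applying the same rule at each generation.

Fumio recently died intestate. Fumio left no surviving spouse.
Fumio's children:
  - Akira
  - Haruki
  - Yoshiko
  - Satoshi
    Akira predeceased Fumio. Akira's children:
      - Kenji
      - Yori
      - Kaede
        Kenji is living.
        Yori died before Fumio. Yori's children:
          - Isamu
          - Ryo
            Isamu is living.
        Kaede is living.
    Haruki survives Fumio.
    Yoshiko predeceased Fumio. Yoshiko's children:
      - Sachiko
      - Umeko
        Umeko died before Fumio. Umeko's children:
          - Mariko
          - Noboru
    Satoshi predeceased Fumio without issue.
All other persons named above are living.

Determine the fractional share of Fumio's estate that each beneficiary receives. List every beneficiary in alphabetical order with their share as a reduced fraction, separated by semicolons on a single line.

There is no surviving spouse, so the entire estate passes to Fumio's descendants per stirpes.
Satoshi left no surviving issue, so that branch lapses and is disregarded.
The estate is divided into 3 equal shares of 1/3 among Akira, Haruki, Yoshiko.
Akira predeceased; the 1/3 allotted to Akira's branch passes to Akira's issue by representation.
The 1/3 is divided into 3 equal shares of 1/9 among Kenji, Yori, Kaede.
Kenji is living and takes 1/9.
Yori predeceased; the 1/9 allotted to Yori's branch passes to Yori's issue by representation.
The 1/9 is divided into 2 equal shares of 1/18 among Isamu, Ryo.
Isamu is living and takes 1/18.
Ryo is living and takes 1/18.
Kaede is living and takes 1/9.
Haruki is living and takes 1/3.
Yoshiko predeceased; the 1/3 allotted to Yoshiko's branch passes to Yoshiko's issue by representation.
The 1/3 is divided into 2 equal shares of 1/6 among Sachiko, Umeko.
Sachiko is living and takes 1/6.
Umeko predeceased; the 1/6 allotted to Umeko's branch passes to Umeko's issue by representation.
The 1/6 is divided into 2 equal shares of 1/12 among Mariko, Noboru.
Mariko is living and takes 1/12.
Noboru is living and takes 1/12.

Haruki 1/3; Isamu 1/18; Kaede 1/9; Kenji 1/9; Mariko 1/12; Noboru 1/12; Ryo 1/18; Sachiko 1/6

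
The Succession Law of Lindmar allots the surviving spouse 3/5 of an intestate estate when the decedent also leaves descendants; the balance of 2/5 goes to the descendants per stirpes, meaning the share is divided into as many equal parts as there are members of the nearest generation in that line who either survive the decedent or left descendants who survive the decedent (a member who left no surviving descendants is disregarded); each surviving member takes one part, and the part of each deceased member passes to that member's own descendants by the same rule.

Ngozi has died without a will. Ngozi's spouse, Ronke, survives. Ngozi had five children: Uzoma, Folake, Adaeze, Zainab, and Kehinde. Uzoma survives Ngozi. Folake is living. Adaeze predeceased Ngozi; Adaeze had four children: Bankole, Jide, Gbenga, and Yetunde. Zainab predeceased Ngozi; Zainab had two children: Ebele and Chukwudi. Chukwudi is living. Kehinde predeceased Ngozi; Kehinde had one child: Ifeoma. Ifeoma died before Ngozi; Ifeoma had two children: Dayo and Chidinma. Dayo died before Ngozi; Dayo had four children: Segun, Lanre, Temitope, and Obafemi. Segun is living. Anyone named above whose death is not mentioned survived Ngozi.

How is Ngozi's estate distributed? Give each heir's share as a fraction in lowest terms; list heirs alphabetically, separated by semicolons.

Bankole 1/50; Chidinma 1/25; Chukwudi 1/25; Ebele 1/25; Folake 2/25; Gbenga 1/50; Jide 1/50; Lanre 1/100; Obafemi 1/100; Ronke 3/5; Segun 1/100; Temitope 1/100; Uzoma 2/25; Yetunde 1/50

Ronke, as surviving spouse, takes 3/5.
The remaining 2/5 passes to Ngozi's descendants per stirpes.
The 2/5 is divided into 5 equal shares of 2/25 among Uzoma, Folake, Adaeze, Zainab, Kehinde.
Uzoma is living and takes 2/25.
Folake is living and takes 2/25.
Adaeze predeceased; the 2/25 allotted to Adaeze's branch passes to Adaeze's issue by representation.
The 2/25 is divided into 4 equal shares of 1/50 among Bankole, Jide, Gbenga, Yetunde.
Bankole is living and takes 1/50.
Jide is living and takes 1/50.
Gbenga is living and takes 1/50.
Yetunde is living and takes 1/50.
Zainab predeceased; the 2/25 allotted to Zainab's branch passes to Zainab's issue by representation.
The 2/25 is divided into 2 equal shares of 1/25 among Ebele, Chukwudi.
Ebele is living and takes 1/25.
Chukwudi is living and takes 1/25.
Kehinde predeceased; the 2/25 allotted to Kehinde's branch passes to Kehinde's issue by representation.
Ifeoma's line is the sole branch at this level, so the full 2/25 passes to Ifeoma's issue by representation.
The 2/25 is divided into 2 equal shares of 1/25 among Dayo, Chidinma.
Dayo predeceased; the 1/25 allotted to Dayo's branch passes to Dayo's issue by representation.
The 1/25 is divided into 4 equal shares of 1/100 among Segun, Lanre, Temitope, Obafemi.
Segun is living and takes 1/100.
Lanre is living and takes 1/100.
Temitope is living and takes 1/100.
Obafemi is living and takes 1/100.
Chidinma is living and takes 1/25.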